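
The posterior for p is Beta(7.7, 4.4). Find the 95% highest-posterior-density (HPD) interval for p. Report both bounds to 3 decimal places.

The posterior is unimodal and skewed, so the HPD interval has equal density at both endpoints and is the shortest 95% interval.
Solving f(0.378) = f(0.883) with F(0.883) − F(0.378) = 0.95 gives [0.378, 0.883].
For comparison, the equal-tailed interval is [0.360, 0.870]; the HPD is narrower and shifted toward the mode.

[0.378, 0.883]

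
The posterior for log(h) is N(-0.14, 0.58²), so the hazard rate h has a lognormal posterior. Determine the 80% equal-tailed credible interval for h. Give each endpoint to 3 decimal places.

[0.413, 1.828]

On the log scale the 80% interval is -0.14 ± 1.282 × 0.58 = [-0.8833, 0.6033].
Exponentiate: [e^-0.8833, e^0.6033] = [0.413, 1.828].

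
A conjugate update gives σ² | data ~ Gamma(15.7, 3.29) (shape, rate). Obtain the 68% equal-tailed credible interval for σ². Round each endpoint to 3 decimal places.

Posterior: Gamma(shape 15.7, rate 3.29).
Equal-tailed 68% interval: Gamma(15.7, 3.29) quantiles at 0.16 and 0.84.
Posterior mean ≈ 4.772, SD ≈ 1.204; a Normal approximation gives roughly [3.574, 5.970].
Exact: lower = 3.586; upper = 5.956.

[3.586, 5.956]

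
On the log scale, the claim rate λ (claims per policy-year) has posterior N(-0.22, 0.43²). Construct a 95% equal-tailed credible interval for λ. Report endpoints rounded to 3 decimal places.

On the log scale the 95% interval is -0.22 ± 1.960 × 0.43 = [-1.0628, 0.6228].
Exponentiate: [e^-1.0628, e^0.6228] = [0.345, 1.864].

[0.345, 1.864]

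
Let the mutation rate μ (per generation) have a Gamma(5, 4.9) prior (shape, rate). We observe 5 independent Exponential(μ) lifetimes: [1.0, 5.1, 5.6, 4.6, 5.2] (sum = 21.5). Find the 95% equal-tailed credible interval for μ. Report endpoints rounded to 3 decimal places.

Posterior: Gamma(5+5, 4.9+21.5) = Gamma(10, 26.4) (shape, rate).
Equal-tailed 95% interval: Gamma(10, 26.4) quantiles at 0.025 and 0.975.
Posterior mean ≈ 0.379, SD ≈ 0.120; a Normal approximation gives roughly [0.144, 0.614].
Exact: lower = 0.182; upper = 0.647.

[0.182, 0.647]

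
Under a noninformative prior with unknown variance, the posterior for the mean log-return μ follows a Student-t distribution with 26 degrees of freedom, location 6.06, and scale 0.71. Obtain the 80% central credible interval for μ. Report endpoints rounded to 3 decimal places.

The t_26 distribution is symmetric; the 80% interval is 6.06 ± t·0.71 with t_{0.9,26} = 1.315.
Half-width: 1.315 × 0.71 = 0.934.
6.06 − 0.934 = 5.126; 6.06 + 0.934 = 6.994.

[5.126, 6.994]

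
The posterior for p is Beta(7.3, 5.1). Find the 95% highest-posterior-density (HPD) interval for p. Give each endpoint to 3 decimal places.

The posterior is unimodal and skewed, so the HPD interval has equal density at both endpoints and is the shortest 95% interval.
Solving f(0.328) = f(0.842) with F(0.842) − F(0.328) = 0.95 gives [0.328, 0.842].
For comparison, the equal-tailed interval is [0.317, 0.833]; the HPD is narrower and shifted toward the mode.

[0.328, 0.842]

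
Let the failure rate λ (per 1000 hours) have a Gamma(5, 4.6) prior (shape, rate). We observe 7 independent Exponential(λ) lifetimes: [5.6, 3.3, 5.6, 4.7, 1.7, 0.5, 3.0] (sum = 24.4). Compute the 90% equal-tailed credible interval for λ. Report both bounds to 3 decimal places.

[0.239, 0.628]

Posterior: Gamma(5+7, 4.6+24.4) = Gamma(12, 29.0) (shape, rate).
Equal-tailed 90% interval: Gamma(12, 29.0) quantiles at 0.05 and 0.95.
Posterior mean ≈ 0.414, SD ≈ 0.119; a Normal approximation gives roughly [0.217, 0.610].
Exact: lower = 0.239; upper = 0.628.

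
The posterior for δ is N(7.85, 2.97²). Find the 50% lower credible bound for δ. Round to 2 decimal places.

7.85

Need L with P(δ ≥ L) = 0.50: L = 7.85 − z_{0.5}·2.97.
z = 0.000; L = 7.85 − 0.000 × 2.97 = 7.85.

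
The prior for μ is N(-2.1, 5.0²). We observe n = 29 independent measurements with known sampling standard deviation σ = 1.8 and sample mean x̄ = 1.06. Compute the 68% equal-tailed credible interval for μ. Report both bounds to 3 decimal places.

Posterior precision = 1/5.0² + 29/1.8² = 0.0400 + 8.9506 = 8.9906, so posterior SD = 0.3335.
Posterior mean = (-2.1/5.0² + 29·1.06/1.8²) / 8.9906 = 1.0459.
Interval: 1.0459 ± 0.994 × 0.3335 → [0.714, 1.378].

[0.714, 1.378]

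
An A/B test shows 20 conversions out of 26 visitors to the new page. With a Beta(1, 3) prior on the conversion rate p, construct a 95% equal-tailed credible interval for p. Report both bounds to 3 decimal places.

Posterior: Beta(1+20, 3+6) = Beta(21, 9).
Equal-tailed 95% interval: the 0.025 and 0.975 quantiles of Beta(21, 9).
Posterior mean ≈ 0.700, SD ≈ 0.082; a Normal approximation gives roughly [0.539, 0.861].
Exact: F⁻¹(0.025) = 0.528; F⁻¹(0.975) = 0.847.

[0.528, 0.847]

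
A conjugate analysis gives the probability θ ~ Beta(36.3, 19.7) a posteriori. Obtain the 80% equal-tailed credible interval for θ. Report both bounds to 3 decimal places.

Posterior: Beta(36.3, 19.7).
Equal-tailed 80% interval: the 0.1 and 0.9 quantiles of Beta(36.3, 19.7).
Posterior mean ≈ 0.648, SD ≈ 0.063; a Normal approximation gives roughly [0.567, 0.729].
Exact: F⁻¹(0.1) = 0.566; F⁻¹(0.9) = 0.729.

[0.566, 0.729]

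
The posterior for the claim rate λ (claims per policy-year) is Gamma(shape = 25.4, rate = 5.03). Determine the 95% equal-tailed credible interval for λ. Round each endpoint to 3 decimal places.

[3.280, 7.195]

Posterior: Gamma(shape 25.4, rate 5.03).
Equal-tailed 95% interval: Gamma(25.4, 5.03) quantiles at 0.025 and 0.975.
Posterior mean ≈ 5.050, SD ≈ 1.002; a Normal approximation gives roughly [3.086, 7.014].
Exact: lower = 3.280; upper = 7.195.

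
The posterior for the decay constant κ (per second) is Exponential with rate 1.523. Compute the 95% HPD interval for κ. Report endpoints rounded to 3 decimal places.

[0.000, 1.967]

The exponential density is strictly decreasing on [0, ∞), so the HPD interval is anchored at 0: [0, q] with P(κ ≤ q) = 0.95.
q = −ln(1 − 0.95) / 1.523 = 2.9957 / 1.523 = 1.967.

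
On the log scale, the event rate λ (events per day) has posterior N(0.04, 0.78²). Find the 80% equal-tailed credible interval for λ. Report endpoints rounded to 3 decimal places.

[0.383, 2.828]

On the log scale the 80% interval is 0.04 ± 1.282 × 0.78 = [-0.9596, 1.0396].
Exponentiate: [e^-0.9596, e^1.0396] = [0.383, 2.828].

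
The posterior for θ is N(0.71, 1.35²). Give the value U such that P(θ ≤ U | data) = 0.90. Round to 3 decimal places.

Need U with P(θ ≤ U) = 0.90: U = 0.71 + z_{0.1}·1.35.
z = 1.282; U = 0.71 + 1.282 × 1.35 = 2.440.

2.440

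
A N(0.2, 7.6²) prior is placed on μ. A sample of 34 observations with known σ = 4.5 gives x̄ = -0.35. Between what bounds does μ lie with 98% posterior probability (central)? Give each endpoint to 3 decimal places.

[-2.131, 1.442]

Posterior precision = 1/7.6² + 34/4.5² = 0.0173 + 1.6790 = 1.6963, so posterior SD = 0.7678.
Posterior mean = (0.2/7.6² + 34·-0.35/4.5²) / 1.6963 = -0.3444.
Interval: -0.3444 ± 2.326 × 0.7678 → [-2.131, 1.442].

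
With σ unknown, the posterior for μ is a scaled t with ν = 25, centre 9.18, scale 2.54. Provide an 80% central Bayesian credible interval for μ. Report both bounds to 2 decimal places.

[5.84, 12.52]

The t_25 distribution is symmetric; the 80% interval is 9.18 ± t·2.54 with t_{0.9,25} = 1.316.
Half-width: 1.316 × 2.54 = 3.34.
9.18 − 3.34 = 5.84; 9.18 + 3.34 = 12.52.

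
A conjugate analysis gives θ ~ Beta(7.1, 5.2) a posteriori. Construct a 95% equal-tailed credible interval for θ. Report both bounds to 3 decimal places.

[0.305, 0.825]

Posterior: Beta(7.1, 5.2).
Equal-tailed 95% interval: the 0.025 and 0.975 quantiles of Beta(7.1, 5.2).
Posterior mean ≈ 0.577, SD ≈ 0.135; a Normal approximation gives roughly [0.312, 0.843].
Exact: F⁻¹(0.025) = 0.305; F⁻¹(0.975) = 0.825.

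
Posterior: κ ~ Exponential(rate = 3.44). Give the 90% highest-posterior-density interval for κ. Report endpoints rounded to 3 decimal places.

[0.000, 0.669]

The exponential density is strictly decreasing on [0, ∞), so the HPD interval is anchored at 0: [0, q] with P(κ ≤ q) = 0.90.
q = −ln(1 − 0.90) / 3.44 = 2.3026 / 3.44 = 0.669.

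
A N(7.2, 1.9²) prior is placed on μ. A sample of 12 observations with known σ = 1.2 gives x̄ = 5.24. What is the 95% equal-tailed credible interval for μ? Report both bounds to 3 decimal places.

[4.635, 5.971]

Posterior precision = 1/1.9² + 12/1.2² = 0.2770 + 8.3333 = 8.6103, so posterior SD = 0.3408.
Posterior mean = (7.2/1.9² + 12·5.24/1.2²) / 8.6103 = 5.3031.
Interval: 5.3031 ± 1.960 × 0.3408 → [4.635, 5.971].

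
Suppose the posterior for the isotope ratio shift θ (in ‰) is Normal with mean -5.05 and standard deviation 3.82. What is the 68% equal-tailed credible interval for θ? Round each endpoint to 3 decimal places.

The posterior is symmetric, so the 68% equal-tailed interval is θ = -5.05 ± z·3.82 with z = 0.994.
Half-width: 0.994 × 3.82 = 3.799.
-5.05 − 3.799 = -8.849; -5.05 + 3.799 = -1.251.

[-8.849, -1.251]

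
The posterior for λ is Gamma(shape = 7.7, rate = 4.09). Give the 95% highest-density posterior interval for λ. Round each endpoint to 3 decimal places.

[0.681, 3.233]

The posterior is unimodal and skewed, so the HPD interval has equal density at both endpoints and is the shortest 95% interval.
Solving f(0.681) = f(3.233) with F(3.233) − F(0.681) = 0.95 gives [0.681, 3.233].
For comparison, the equal-tailed interval is [0.797, 3.427]; the HPD is narrower and shifted toward the mode.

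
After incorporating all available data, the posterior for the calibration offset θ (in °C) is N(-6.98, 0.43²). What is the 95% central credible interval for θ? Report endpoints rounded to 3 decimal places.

The posterior is symmetric, so the 95% equal-tailed interval is θ = -6.98 ± z·0.43 with z = 1.960.
Half-width: 1.960 × 0.43 = 0.843.
-6.98 − 0.843 = -7.823; -6.98 + 0.843 = -6.137.

[-7.823, -6.137]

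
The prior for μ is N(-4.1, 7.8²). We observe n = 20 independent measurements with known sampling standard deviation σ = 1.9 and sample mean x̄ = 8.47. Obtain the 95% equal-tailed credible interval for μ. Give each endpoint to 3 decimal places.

[7.601, 9.264]

Posterior precision = 1/7.8² + 20/1.9² = 0.0164 + 5.5402 = 5.5566, so posterior SD = 0.4242.
Posterior mean = (-4.1/7.8² + 20·8.47/1.9²) / 5.5566 = 8.4328.
Interval: 8.4328 ± 1.960 × 0.4242 → [7.601, 9.264].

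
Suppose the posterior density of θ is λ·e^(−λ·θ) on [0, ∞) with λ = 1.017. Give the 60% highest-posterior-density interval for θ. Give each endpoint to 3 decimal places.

The exponential density is strictly decreasing on [0, ∞), so the HPD interval is anchored at 0: [0, q] with P(θ ≤ q) = 0.60.
q = −ln(1 − 0.60) / 1.017 = 0.9163 / 1.017 = 0.901.

[0.000, 0.901]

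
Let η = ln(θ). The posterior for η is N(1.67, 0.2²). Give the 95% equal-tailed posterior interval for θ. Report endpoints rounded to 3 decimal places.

[3.589, 7.862]

On the log scale the 95% interval is 1.67 ± 1.960 × 0.2 = [1.2780, 2.0620].
Exponentiate: [e^1.2780, e^2.0620] = [3.589, 7.862].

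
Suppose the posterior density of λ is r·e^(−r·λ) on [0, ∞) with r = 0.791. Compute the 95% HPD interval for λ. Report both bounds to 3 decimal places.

[0.000, 3.787]

The exponential density is strictly decreasing on [0, ∞), so the HPD interval is anchored at 0: [0, q] with P(λ ≤ q) = 0.95.
q = −ln(1 − 0.95) / 0.791 = 2.9957 / 0.791 = 3.787.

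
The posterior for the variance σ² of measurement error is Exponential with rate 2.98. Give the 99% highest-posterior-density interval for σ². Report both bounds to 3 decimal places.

The exponential density is strictly decreasing on [0, ∞), so the HPD interval is anchored at 0: [0, q] with P(σ² ≤ q) = 0.99.
q = −ln(1 − 0.99) / 2.98 = 4.6052 / 2.98 = 1.545.

[0.000, 1.545]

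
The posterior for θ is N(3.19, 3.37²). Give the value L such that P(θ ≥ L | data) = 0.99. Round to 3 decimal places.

-4.650

Need L with P(θ ≥ L) = 0.99: L = 3.19 − z_{0.01}·3.37.
z = 2.326; L = 3.19 − 2.326 × 3.37 = -4.650.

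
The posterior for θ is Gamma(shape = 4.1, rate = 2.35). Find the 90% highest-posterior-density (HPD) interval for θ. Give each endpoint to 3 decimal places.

The posterior is unimodal and skewed, so the HPD interval has equal density at both endpoints and is the shortest 90% interval.
Solving f(0.422) = f(3.017) with F(3.017) − F(0.422) = 0.90 gives [0.422, 3.017].
For comparison, the equal-tailed interval is [0.606, 3.360]; the HPD is narrower and shifted toward the mode.

[0.422, 3.017]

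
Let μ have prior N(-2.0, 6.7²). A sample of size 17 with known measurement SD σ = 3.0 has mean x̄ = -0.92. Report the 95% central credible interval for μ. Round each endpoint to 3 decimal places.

[-2.350, 0.485]

Posterior precision = 1/6.7² + 17/3.0² = 0.0223 + 1.8889 = 1.9112, so posterior SD = 0.7234.
Posterior mean = (-2.0/6.7² + 17·-0.92/3.0²) / 1.9112 = -0.9326.
Interval: -0.9326 ± 1.960 × 0.7234 → [-2.350, 0.485].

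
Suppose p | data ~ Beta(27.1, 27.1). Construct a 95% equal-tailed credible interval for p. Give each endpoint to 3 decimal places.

[0.369, 0.631]

Posterior: Beta(27.1, 27.1).
Equal-tailed 95% interval: the 0.025 and 0.975 quantiles of Beta(27.1, 27.1).
Posterior mean ≈ 0.500, SD ≈ 0.067; a Normal approximation gives roughly [0.368, 0.632].
Exact: F⁻¹(0.025) = 0.369; F⁻¹(0.975) = 0.631.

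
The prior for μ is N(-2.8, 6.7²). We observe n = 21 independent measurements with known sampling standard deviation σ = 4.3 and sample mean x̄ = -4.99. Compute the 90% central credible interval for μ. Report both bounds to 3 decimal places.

Posterior precision = 1/6.7² + 21/4.3² = 0.0223 + 1.1357 = 1.1580, so posterior SD = 0.9293.
Posterior mean = (-2.8/6.7² + 21·-4.99/4.3²) / 1.1580 = -4.9479.
Interval: -4.9479 ± 1.645 × 0.9293 → [-6.476, -3.419].

[-6.476, -3.419]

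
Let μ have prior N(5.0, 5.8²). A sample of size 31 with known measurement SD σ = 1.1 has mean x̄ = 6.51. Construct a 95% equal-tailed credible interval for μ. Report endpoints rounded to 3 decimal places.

Posterior precision = 1/5.8² + 31/1.1² = 0.0297 + 25.6198 = 25.6496, so posterior SD = 0.1975.
Posterior mean = (5.0/5.8² + 31·6.51/1.1²) / 25.6496 = 6.5082.
Interval: 6.5082 ± 1.960 × 0.1975 → [6.121, 6.895].

[6.121, 6.895]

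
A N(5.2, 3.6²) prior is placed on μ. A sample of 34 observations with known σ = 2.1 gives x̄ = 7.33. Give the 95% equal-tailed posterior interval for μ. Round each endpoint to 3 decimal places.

[6.607, 8.011]

Posterior precision = 1/3.6² + 34/2.1² = 0.0772 + 7.7098 = 7.7869, so posterior SD = 0.3584.
Posterior mean = (5.2/3.6² + 34·7.33/2.1²) / 7.7869 = 7.3089.
Interval: 7.3089 ± 1.960 × 0.3584 → [6.607, 8.011].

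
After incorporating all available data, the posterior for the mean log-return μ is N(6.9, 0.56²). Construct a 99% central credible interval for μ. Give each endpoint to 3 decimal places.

The posterior is symmetric, so the 99% equal-tailed interval is μ = 6.9 ± z·0.56 with z = 2.576.
Half-width: 2.576 × 0.56 = 1.442.
6.9 − 1.442 = 5.458; 6.9 + 1.442 = 8.342.

[5.458, 8.342]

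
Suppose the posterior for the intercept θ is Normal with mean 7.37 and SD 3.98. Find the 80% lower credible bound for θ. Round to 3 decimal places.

Need L with P(θ ≥ L) = 0.80: L = 7.37 − z_{0.2}·3.98.
z = 0.842; L = 7.37 − 0.842 × 3.98 = 4.020.

4.020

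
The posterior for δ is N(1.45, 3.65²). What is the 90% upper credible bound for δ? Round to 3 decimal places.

6.128

Need U with P(δ ≤ U) = 0.90: U = 1.45 + z_{0.1}·3.65.
z = 1.282; U = 1.45 + 1.282 × 3.65 = 6.128.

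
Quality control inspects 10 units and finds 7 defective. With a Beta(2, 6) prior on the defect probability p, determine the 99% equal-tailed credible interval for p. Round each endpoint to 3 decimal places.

[0.219, 0.781]

Posterior: Beta(2+7, 6+3) = Beta(9, 9).
Equal-tailed 99% interval: the 0.005 and 0.995 quantiles of Beta(9, 9).
Posterior mean ≈ 0.500, SD ≈ 0.115; a Normal approximation gives roughly [0.205, 0.795].
Exact: F⁻¹(0.005) = 0.219; F⁻¹(0.995) = 0.781.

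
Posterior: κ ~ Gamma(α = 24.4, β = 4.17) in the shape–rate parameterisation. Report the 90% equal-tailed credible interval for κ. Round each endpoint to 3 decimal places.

Posterior: Gamma(shape 24.4, rate 4.17).
Equal-tailed 90% interval: Gamma(24.4, 4.17) quantiles at 0.05 and 0.95.
Posterior mean ≈ 5.851, SD ≈ 1.185; a Normal approximation gives roughly [3.903, 7.800].
Exact: lower = 4.048; upper = 7.926.

[4.048, 7.926]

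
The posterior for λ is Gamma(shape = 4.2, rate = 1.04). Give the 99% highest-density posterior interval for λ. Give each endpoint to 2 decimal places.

[0.44, 10.07]

The posterior is unimodal and skewed, so the HPD interval has equal density at both endpoints and is the shortest 99% interval.
Solving f(0.44) = f(10.07) with F(10.07) − F(0.44) = 0.99 gives [0.44, 10.07].
For comparison, the equal-tailed interval is [0.72, 10.87]; the HPD is narrower and shifted toward the mode.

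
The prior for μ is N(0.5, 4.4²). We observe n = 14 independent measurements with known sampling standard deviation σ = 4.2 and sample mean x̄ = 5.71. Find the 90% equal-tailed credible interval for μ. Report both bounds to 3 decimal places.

[3.603, 7.181]

Posterior precision = 1/4.4² + 14/4.2² = 0.0517 + 0.7937 = 0.8453, so posterior SD = 1.0877.
Posterior mean = (0.5/4.4² + 14·5.71/4.2²) / 0.8453 = 5.3916.
Interval: 5.3916 ± 1.645 × 1.0877 → [3.603, 7.181].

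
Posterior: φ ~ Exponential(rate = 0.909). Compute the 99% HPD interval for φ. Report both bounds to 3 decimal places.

The exponential density is strictly decreasing on [0, ∞), so the HPD interval is anchored at 0: [0, q] with P(φ ≤ q) = 0.99.
q = −ln(1 − 0.99) / 0.909 = 4.6052 / 0.909 = 5.066.

[0.000, 5.066]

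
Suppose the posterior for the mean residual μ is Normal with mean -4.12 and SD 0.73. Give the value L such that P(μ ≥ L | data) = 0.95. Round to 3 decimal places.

-5.321

Need L with P(μ ≥ L) = 0.95: L = -4.12 − z_{0.05}·0.73.
z = 1.645; L = -4.12 − 1.645 × 0.73 = -5.321.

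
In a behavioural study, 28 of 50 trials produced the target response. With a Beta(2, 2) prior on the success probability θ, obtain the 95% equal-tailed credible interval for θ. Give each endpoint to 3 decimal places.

[0.423, 0.684]

Posterior: Beta(2+28, 2+22) = Beta(30, 24).
Equal-tailed 95% interval: the 0.025 and 0.975 quantiles of Beta(30, 24).
Posterior mean ≈ 0.556, SD ≈ 0.067; a Normal approximation gives roughly [0.424, 0.687].
Exact: F⁻¹(0.025) = 0.423; F⁻¹(0.975) = 0.684.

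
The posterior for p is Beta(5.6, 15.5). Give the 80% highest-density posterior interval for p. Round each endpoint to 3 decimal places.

The posterior is unimodal and skewed, so the HPD interval has equal density at both endpoints and is the shortest 80% interval.
Solving f(0.135) = f(0.374) with F(0.374) − F(0.135) = 0.80 gives [0.135, 0.374].
For comparison, the equal-tailed interval is [0.149, 0.392]; the HPD is narrower and shifted toward the mode.

[0.135, 0.374]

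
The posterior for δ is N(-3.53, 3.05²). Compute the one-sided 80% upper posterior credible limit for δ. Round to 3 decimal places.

-0.963

Need U with P(δ ≤ U) = 0.80: U = -3.53 + z_{0.2}·3.05.
z = 0.842; U = -3.53 + 0.842 × 3.05 = -0.963.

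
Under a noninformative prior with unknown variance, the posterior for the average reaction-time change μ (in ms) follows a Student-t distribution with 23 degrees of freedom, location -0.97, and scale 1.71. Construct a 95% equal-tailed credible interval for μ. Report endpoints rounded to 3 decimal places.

[-4.507, 2.567]

The t_23 distribution is symmetric; the 95% interval is -0.97 ± t·1.71 with t_{0.975,23} = 2.069.
Half-width: 2.069 × 1.71 = 3.537.
-0.97 − 3.537 = -4.507; -0.97 + 3.537 = 2.567.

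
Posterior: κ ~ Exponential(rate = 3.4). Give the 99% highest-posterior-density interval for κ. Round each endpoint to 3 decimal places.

[0.000, 1.354]

The exponential density is strictly decreasing on [0, ∞), so the HPD interval is anchored at 0: [0, q] with P(κ ≤ q) = 0.99.
q = −ln(1 − 0.99) / 3.4 = 4.6052 / 3.4 = 1.354.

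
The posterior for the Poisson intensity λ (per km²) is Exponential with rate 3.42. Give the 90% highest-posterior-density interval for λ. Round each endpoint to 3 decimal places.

[0.000, 0.673]

The exponential density is strictly decreasing on [0, ∞), so the HPD interval is anchored at 0: [0, q] with P(λ ≤ q) = 0.90.
q = −ln(1 − 0.90) / 3.42 = 2.3026 / 3.42 = 0.673.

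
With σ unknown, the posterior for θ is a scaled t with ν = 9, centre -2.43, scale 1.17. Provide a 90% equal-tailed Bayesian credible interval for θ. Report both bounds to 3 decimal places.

[-4.575, -0.285]

The t_9 distribution is symmetric; the 90% interval is -2.43 ± t·1.17 with t_{0.95,9} = 1.833.
Half-width: 1.833 × 1.17 = 2.145.
-2.43 − 2.145 = -4.575; -2.43 + 2.145 = -0.285.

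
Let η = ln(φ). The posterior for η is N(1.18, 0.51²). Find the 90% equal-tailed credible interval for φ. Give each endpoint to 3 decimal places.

[1.407, 7.530]

On the log scale the 90% interval is 1.18 ± 1.645 × 0.51 = [0.3411, 2.0189].
Exponentiate: [e^0.3411, e^2.0189] = [1.407, 7.530].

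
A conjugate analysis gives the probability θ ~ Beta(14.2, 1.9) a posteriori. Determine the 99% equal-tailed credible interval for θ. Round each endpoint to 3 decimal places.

Posterior: Beta(14.2, 1.9).
Equal-tailed 99% interval: the 0.005 and 0.995 quantiles of Beta(14.2, 1.9).
Posterior mean ≈ 0.882, SD ≈ 0.078; a Normal approximation gives roughly [0.681, 1.083].
Exact: F⁻¹(0.005) = 0.610; F⁻¹(0.995) = 0.994.

[0.610, 0.994]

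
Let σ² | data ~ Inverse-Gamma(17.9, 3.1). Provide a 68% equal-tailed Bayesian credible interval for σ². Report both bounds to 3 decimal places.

Inverse-Gamma(17.9, 3.1) quantiles: F⁻¹(0.16) and F⁻¹(0.84).
Equivalently, 1/σ² ~ Gamma(17.9, rate = 3.1); invert its 0.84 and 0.16 quantiles.
Posterior mean ≈ 0.183, SD ≈ 0.046; a Normal approximation gives roughly [0.138, 0.229].
Exact: lower = 0.140; upper = 0.226.

[0.140, 0.226]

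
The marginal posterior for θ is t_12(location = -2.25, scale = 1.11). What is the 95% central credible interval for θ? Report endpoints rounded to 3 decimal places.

The t_12 distribution is symmetric; the 95% interval is -2.25 ± t·1.11 with t_{0.975,12} = 2.179.
Half-width: 2.179 × 1.11 = 2.418.
-2.25 − 2.418 = -4.668; -2.25 + 2.418 = 0.168.

[-4.668, 0.168]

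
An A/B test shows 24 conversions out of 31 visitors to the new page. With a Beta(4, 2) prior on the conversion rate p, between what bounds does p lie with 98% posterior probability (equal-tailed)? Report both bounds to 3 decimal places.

[0.578, 0.896]

Posterior: Beta(4+24, 2+7) = Beta(28, 9).
Equal-tailed 98% interval: the 0.01 and 0.99 quantiles of Beta(28, 9).
Posterior mean ≈ 0.757, SD ≈ 0.070; a Normal approximation gives roughly [0.595, 0.919].
Exact: F⁻¹(0.01) = 0.578; F⁻¹(0.99) = 0.896.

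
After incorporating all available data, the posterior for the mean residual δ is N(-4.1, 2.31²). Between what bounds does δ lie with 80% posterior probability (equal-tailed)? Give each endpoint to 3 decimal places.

The posterior is symmetric, so the 80% equal-tailed interval is δ = -4.1 ± z·2.31 with z = 1.282.
Half-width: 1.282 × 2.31 = 2.960.
-4.1 − 2.960 = -7.060; -4.1 + 2.960 = -1.140.

[-7.060, -1.140]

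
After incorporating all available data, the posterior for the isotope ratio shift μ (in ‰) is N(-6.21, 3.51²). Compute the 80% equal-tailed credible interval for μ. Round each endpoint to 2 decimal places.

The posterior is symmetric, so the 80% equal-tailed interval is μ = -6.21 ± z·3.51 with z = 1.282.
Half-width: 1.282 × 3.51 = 4.50.
-6.21 − 4.50 = -10.71; -6.21 + 4.50 = -1.71.

[-10.71, -1.71]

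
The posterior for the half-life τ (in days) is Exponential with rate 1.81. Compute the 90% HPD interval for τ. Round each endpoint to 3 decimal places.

The exponential density is strictly decreasing on [0, ∞), so the HPD interval is anchored at 0: [0, q] with P(τ ≤ q) = 0.90.
q = −ln(1 − 0.90) / 1.81 = 2.3026 / 1.81 = 1.272.

[0.000, 1.272]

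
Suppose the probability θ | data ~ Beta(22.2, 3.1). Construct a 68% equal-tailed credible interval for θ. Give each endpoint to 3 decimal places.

Posterior: Beta(22.2, 3.1).
Equal-tailed 68% interval: the 0.16 and 0.84 quantiles of Beta(22.2, 3.1).
Posterior mean ≈ 0.877, SD ≈ 0.064; a Normal approximation gives roughly [0.814, 0.941].
Exact: F⁻¹(0.16) = 0.815; F⁻¹(0.84) = 0.940.

[0.815, 0.940]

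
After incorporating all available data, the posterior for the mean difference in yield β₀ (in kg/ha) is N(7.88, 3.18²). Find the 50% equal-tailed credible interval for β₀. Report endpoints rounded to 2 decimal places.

The posterior is symmetric, so the 50% equal-tailed interval is β₀ = 7.88 ± z·3.18 with z = 0.674.
Half-width: 0.674 × 3.18 = 2.14.
7.88 − 2.14 = 5.74; 7.88 + 2.14 = 10.02.

[5.74, 10.02]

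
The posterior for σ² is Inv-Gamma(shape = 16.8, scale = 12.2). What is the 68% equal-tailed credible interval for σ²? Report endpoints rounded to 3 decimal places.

[0.586, 0.956]

Inverse-Gamma(16.8, 12.2) quantiles: F⁻¹(0.16) and F⁻¹(0.84).
Equivalently, 1/σ² ~ Gamma(16.8, rate = 12.2); invert its 0.84 and 0.16 quantiles.
Posterior mean ≈ 0.772, SD ≈ 0.201; a Normal approximation gives roughly [0.573, 0.972].
Exact: lower = 0.586; upper = 0.956.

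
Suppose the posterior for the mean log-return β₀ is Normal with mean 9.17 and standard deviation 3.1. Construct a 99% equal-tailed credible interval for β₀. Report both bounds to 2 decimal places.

The posterior is symmetric, so the 99% equal-tailed interval is β₀ = 9.17 ± z·3.1 with z = 2.576.
Half-width: 2.576 × 3.1 = 7.99.
9.17 − 7.99 = 1.18; 9.17 + 7.99 = 17.16.

[1.18, 17.16]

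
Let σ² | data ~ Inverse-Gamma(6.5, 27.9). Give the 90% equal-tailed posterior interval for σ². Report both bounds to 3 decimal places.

[2.495, 9.471]

Inverse-Gamma(6.5, 27.9) quantiles: F⁻¹(0.05) and F⁻¹(0.95).
Equivalently, 1/σ² ~ Gamma(6.5, rate = 27.9); invert its 0.95 and 0.05 quantiles.
Posterior mean ≈ 5.073, SD ≈ 2.391; a Normal approximation gives roughly [1.139, 9.006].
Exact: lower = 2.495; upper = 9.471.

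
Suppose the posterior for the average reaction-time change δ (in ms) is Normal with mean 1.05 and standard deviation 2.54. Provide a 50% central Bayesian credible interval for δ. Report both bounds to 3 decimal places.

The posterior is symmetric, so the 50% equal-tailed interval is δ = 1.05 ± z·2.54 with z = 0.674.
Half-width: 0.674 × 2.54 = 1.713.
1.05 − 1.713 = -0.663; 1.05 + 1.713 = 2.763.

[-0.663, 2.763]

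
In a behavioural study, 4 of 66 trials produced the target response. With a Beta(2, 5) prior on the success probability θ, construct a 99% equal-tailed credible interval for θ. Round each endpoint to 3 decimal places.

[0.022, 0.184]

Posterior: Beta(2+4, 5+62) = Beta(6, 67).
Equal-tailed 99% interval: the 0.005 and 0.995 quantiles of Beta(6, 67).
Posterior mean ≈ 0.082, SD ≈ 0.032; a Normal approximation gives roughly [0.000, 0.164].
Exact: F⁻¹(0.005) = 0.022; F⁻¹(0.995) = 0.184.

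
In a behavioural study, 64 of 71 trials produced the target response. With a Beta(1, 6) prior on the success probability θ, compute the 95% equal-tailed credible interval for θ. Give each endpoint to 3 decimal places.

Posterior: Beta(1+64, 6+7) = Beta(65, 13).
Equal-tailed 95% interval: the 0.025 and 0.975 quantiles of Beta(65, 13).
Posterior mean ≈ 0.833, SD ≈ 0.042; a Normal approximation gives roughly [0.751, 0.916].
Exact: F⁻¹(0.025) = 0.744; F⁻¹(0.975) = 0.907.

[0.744, 0.907]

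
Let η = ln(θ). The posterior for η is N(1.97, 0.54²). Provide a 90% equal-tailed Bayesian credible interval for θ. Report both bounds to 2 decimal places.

[2.95, 17.43]

On the log scale the 90% interval is 1.97 ± 1.645 × 0.54 = [1.0818, 2.8582].
Exponentiate: [e^1.0818, e^2.8582] = [2.95, 17.43].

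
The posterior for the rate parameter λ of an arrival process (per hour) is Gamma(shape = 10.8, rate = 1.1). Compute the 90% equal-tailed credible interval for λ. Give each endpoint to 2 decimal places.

[5.47, 15.19]

Posterior: Gamma(shape 10.8, rate 1.1).
Equal-tailed 90% interval: Gamma(10.8, 1.1) quantiles at 0.05 and 0.95.
Posterior mean ≈ 9.82, SD ≈ 2.99; a Normal approximation gives roughly [4.90, 14.73].
Exact: lower = 5.47; upper = 15.19.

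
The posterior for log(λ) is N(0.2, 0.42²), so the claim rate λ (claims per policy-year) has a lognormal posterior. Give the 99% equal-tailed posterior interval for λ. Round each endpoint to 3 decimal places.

On the log scale the 99% interval is 0.2 ± 2.576 × 0.42 = [-0.8818, 1.2818].
Exponentiate: [e^-0.8818, e^1.2818] = [0.414, 3.603].

[0.414, 3.603]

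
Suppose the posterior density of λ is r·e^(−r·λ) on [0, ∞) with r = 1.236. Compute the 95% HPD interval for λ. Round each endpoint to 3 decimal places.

[0.000, 2.424]

The exponential density is strictly decreasing on [0, ∞), so the HPD interval is anchored at 0: [0, q] with P(λ ≤ q) = 0.95.
q = −ln(1 − 0.95) / 1.236 = 2.9957 / 1.236 = 2.424.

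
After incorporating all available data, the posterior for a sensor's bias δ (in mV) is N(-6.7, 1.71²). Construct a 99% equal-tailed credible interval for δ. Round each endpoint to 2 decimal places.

[-11.10, -2.30]

The posterior is symmetric, so the 99% equal-tailed interval is δ = -6.7 ± z·1.71 with z = 2.576.
Half-width: 2.576 × 1.71 = 4.40.
-6.7 − 4.40 = -11.10; -6.7 + 4.40 = -2.30.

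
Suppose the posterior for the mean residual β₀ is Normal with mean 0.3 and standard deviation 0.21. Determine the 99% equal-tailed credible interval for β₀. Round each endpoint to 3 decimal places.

[-0.241, 0.841]

The posterior is symmetric, so the 99% equal-tailed interval is β₀ = 0.3 ± z·0.21 with z = 2.576.
Half-width: 2.576 × 0.21 = 0.541.
0.3 − 0.541 = -0.241; 0.3 + 0.541 = 0.841.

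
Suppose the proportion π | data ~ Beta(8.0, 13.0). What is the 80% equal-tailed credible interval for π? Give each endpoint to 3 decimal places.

[0.249, 0.518]

Posterior: Beta(8.0, 13.0).
Equal-tailed 80% interval: the 0.1 and 0.9 quantiles of Beta(8.0, 13.0).
Posterior mean ≈ 0.381, SD ≈ 0.104; a Normal approximation gives roughly [0.248, 0.514].
Exact: F⁻¹(0.1) = 0.249; F⁻¹(0.9) = 0.518.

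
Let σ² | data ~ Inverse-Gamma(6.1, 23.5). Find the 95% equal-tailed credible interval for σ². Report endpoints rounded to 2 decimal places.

Inverse-Gamma(6.1, 23.5) quantiles: F⁻¹(0.025) and F⁻¹(0.975).
Equivalently, 1/σ² ~ Gamma(6.1, rate = 23.5); invert its 0.975 and 0.025 quantiles.
Posterior mean ≈ 4.61, SD ≈ 2.28; a Normal approximation gives roughly [0.15, 9.07].
Exact: lower = 1.99; upper = 10.39.

[1.99, 10.39]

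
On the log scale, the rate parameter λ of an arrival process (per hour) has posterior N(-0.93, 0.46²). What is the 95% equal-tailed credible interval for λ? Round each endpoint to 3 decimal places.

[0.160, 0.972]

On the log scale the 95% interval is -0.93 ± 1.960 × 0.46 = [-1.8316, -0.0284].
Exponentiate: [e^-1.8316, e^-0.0284] = [0.160, 0.972].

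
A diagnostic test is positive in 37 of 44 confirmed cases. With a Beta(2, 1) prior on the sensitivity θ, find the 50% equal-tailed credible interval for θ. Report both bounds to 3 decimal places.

[0.796, 0.869]

Posterior: Beta(2+37, 1+7) = Beta(39, 8).
Equal-tailed 50% interval: the 0.25 and 0.75 quantiles of Beta(39, 8).
Posterior mean ≈ 0.830, SD ≈ 0.054; a Normal approximation gives roughly [0.793, 0.866].
Exact: F⁻¹(0.25) = 0.796; F⁻¹(0.75) = 0.869.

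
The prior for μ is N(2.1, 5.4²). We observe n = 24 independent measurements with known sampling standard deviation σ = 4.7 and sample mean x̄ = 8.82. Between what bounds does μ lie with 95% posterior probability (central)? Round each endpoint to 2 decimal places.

Posterior precision = 1/5.4² + 24/4.7² = 0.0343 + 1.0865 = 1.1208, so posterior SD = 0.9446.
Posterior mean = (2.1/5.4² + 24·8.82/4.7²) / 1.1208 = 8.6144.
Interval: 8.6144 ± 1.960 × 0.9446 → [6.76, 10.47].

[6.76, 10.47]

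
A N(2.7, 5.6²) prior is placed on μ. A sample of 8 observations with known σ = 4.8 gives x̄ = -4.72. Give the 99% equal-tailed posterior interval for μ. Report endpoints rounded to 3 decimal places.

Posterior precision = 1/5.6² + 8/4.8² = 0.0319 + 0.3472 = 0.3791, so posterior SD = 1.6241.
Posterior mean = (2.7/5.6² + 8·-4.72/4.8²) / 0.3791 = -4.0959.
Interval: -4.0959 ± 2.576 × 1.6241 → [-8.279, 0.088].

[-8.279, 0.088]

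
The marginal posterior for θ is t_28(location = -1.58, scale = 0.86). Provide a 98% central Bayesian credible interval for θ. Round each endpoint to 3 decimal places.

The t_28 distribution is symmetric; the 98% interval is -1.58 ± t·0.86 with t_{0.99,28} = 2.467.
Half-width: 2.467 × 0.86 = 2.122.
-1.58 − 2.122 = -3.702; -1.58 + 2.122 = 0.542.

[-3.702, 0.542]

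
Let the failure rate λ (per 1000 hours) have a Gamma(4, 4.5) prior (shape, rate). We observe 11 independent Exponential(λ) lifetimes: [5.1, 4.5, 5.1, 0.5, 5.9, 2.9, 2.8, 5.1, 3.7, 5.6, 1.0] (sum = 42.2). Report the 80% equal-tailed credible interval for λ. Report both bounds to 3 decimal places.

Posterior: Gamma(4+11, 4.5+42.2) = Gamma(15, 46.7) (shape, rate).
Equal-tailed 80% interval: Gamma(15, 46.7) quantiles at 0.1 and 0.9.
Posterior mean ≈ 0.321, SD ≈ 0.083; a Normal approximation gives roughly [0.215, 0.427].
Exact: lower = 0.221; upper = 0.431.

[0.221, 0.431]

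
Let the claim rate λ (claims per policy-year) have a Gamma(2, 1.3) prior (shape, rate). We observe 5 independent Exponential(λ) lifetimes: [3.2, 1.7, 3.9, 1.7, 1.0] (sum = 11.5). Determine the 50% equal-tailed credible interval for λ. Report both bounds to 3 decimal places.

Posterior: Gamma(2+5, 1.3+11.5) = Gamma(7, 12.8) (shape, rate).
Equal-tailed 50% interval: Gamma(7, 12.8) quantiles at 0.25 and 0.75.
Posterior mean ≈ 0.547, SD ≈ 0.207; a Normal approximation gives roughly [0.407, 0.686].
Exact: lower = 0.397; upper = 0.669.

[0.397, 0.669]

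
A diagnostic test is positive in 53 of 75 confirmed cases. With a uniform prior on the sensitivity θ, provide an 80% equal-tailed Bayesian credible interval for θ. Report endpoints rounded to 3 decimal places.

[0.634, 0.767]

Posterior: Beta(1+53, 1+22) = Beta(54, 23).
Equal-tailed 80% interval: the 0.1 and 0.9 quantiles of Beta(54, 23).
Posterior mean ≈ 0.701, SD ≈ 0.052; a Normal approximation gives roughly [0.635, 0.768].
Exact: F⁻¹(0.1) = 0.634; F⁻¹(0.9) = 0.767.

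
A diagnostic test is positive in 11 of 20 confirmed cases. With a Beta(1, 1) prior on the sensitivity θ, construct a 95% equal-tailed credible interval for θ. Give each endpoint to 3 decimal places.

[0.340, 0.743]

Posterior: Beta(1+11, 1+9) = Beta(12, 10).
Equal-tailed 95% interval: the 0.025 and 0.975 quantiles of Beta(12, 10).
Posterior mean ≈ 0.545, SD ≈ 0.104; a Normal approximation gives roughly [0.342, 0.749].
Exact: F⁻¹(0.025) = 0.340; F⁻¹(0.975) = 0.743.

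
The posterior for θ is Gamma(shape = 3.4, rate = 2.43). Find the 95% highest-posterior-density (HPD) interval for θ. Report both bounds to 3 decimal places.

The posterior is unimodal and skewed, so the HPD interval has equal density at both endpoints and is the shortest 95% interval.
Solving f(0.187) = f(2.893) with F(2.893) − F(0.187) = 0.95 gives [0.187, 2.893].
For comparison, the equal-tailed interval is [0.328, 3.231]; the HPD is narrower and shifted toward the mode.

[0.187, 2.893]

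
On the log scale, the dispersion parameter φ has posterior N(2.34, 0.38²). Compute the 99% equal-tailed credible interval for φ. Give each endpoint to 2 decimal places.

On the log scale the 99% interval is 2.34 ± 2.576 × 0.38 = [1.3612, 3.3188].
Exponentiate: [e^1.3612, e^3.3188] = [3.90, 27.63].

[3.90, 27.63]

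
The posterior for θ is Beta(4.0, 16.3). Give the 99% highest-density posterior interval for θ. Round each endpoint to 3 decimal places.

The posterior is unimodal and skewed, so the HPD interval has equal density at both endpoints and is the shortest 99% interval.
Solving f(0.026) = f(0.440) with F(0.440) − F(0.026) = 0.99 gives [0.026, 0.440].
For comparison, the equal-tailed interval is [0.037, 0.462]; the HPD is narrower and shifted toward the mode.

[0.026, 0.440]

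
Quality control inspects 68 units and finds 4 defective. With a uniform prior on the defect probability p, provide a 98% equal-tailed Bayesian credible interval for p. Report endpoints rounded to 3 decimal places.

[0.019, 0.159]

Posterior: Beta(1+4, 1+64) = Beta(5, 65).
Equal-tailed 98% interval: the 0.01 and 0.99 quantiles of Beta(5, 65).
Posterior mean ≈ 0.071, SD ≈ 0.031; a Normal approximation gives roughly [0.000, 0.143].
Exact: F⁻¹(0.01) = 0.019; F⁻¹(0.99) = 0.159.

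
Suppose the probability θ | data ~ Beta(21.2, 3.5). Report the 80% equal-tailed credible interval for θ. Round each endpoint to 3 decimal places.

[0.765, 0.939]

Posterior: Beta(21.2, 3.5).
Equal-tailed 80% interval: the 0.1 and 0.9 quantiles of Beta(21.2, 3.5).
Posterior mean ≈ 0.858, SD ≈ 0.069; a Normal approximation gives roughly [0.770, 0.946].
Exact: F⁻¹(0.1) = 0.765; F⁻¹(0.9) = 0.939.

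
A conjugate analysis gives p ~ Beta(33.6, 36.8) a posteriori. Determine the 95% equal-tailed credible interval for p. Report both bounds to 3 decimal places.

[0.362, 0.593]

Posterior: Beta(33.6, 36.8).
Equal-tailed 95% interval: the 0.025 and 0.975 quantiles of Beta(33.6, 36.8).
Posterior mean ≈ 0.477, SD ≈ 0.059; a Normal approximation gives roughly [0.361, 0.593].
Exact: F⁻¹(0.025) = 0.362; F⁻¹(0.975) = 0.593.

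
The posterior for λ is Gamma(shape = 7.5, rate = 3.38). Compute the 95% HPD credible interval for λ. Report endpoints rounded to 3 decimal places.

The posterior is unimodal and skewed, so the HPD interval has equal density at both endpoints and is the shortest 95% interval.
Solving f(0.787) = f(3.831) with F(3.831) − F(0.787) = 0.95 gives [0.787, 3.831].
For comparison, the equal-tailed interval is [0.926, 4.066]; the HPD is narrower and shifted toward the mode.

[0.787, 3.831]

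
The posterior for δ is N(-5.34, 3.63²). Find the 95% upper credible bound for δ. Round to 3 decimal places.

0.631

Need U with P(δ ≤ U) = 0.95: U = -5.34 + z_{0.05}·3.63.
z = 1.645; U = -5.34 + 1.645 × 3.63 = 0.631.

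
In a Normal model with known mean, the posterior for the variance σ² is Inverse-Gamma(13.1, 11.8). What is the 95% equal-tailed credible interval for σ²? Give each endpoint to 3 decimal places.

[0.560, 1.687]

Inverse-Gamma(13.1, 11.8) quantiles: F⁻¹(0.025) and F⁻¹(0.975).
Equivalently, 1/σ² ~ Gamma(13.1, rate = 11.8); invert its 0.975 and 0.025 quantiles.
Posterior mean ≈ 0.975, SD ≈ 0.293; a Normal approximation gives roughly [0.402, 1.549].
Exact: lower = 0.560; upper = 1.687.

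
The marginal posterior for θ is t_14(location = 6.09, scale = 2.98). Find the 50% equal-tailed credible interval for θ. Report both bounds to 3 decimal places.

[4.027, 8.153]

The t_14 distribution is symmetric; the 50% interval is 6.09 ± t·2.98 with t_{0.75,14} = 0.692.
Half-width: 0.692 × 2.98 = 2.063.
6.09 − 2.063 = 4.027; 6.09 + 2.063 = 8.153.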